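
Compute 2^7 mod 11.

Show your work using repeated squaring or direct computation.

Step 1: Compute 2^7 mod 11 step by step, reducing modulo 11 at each step.
  2^1 mod 11 = 2
  2^2 mod 11 = (2 * 2) mod 11 = 4
  2^3 mod 11 = (4 * 2) mod 11 = 8
  2^4 mod 11 = (8 * 2) mod 11 = 5
  2^5 mod 11 = (5 * 2) mod 11 = 10
  2^6 mod 11 = (10 * 2) mod 11 = 9
  2^7 mod 11 = (9 * 2) mod 11 = 7
Step 2: Result = 7.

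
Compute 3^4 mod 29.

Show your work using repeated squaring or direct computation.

Step 1: Compute 3^4 mod 29 step by step, reducing modulo 29 at each step.
  3^1 mod 29 = 3
  3^2 mod 29 = (3 * 3) mod 29 = 9
  3^3 mod 29 = (9 * 3) mod 29 = 27
  3^4 mod 29 = (27 * 3) mod 29 = 23
Step 2: Result = 23.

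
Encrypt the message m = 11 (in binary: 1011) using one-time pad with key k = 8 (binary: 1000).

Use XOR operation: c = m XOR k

Step 1: Write out the XOR operation bit by bit:
  Message: 1011
  Key:     1000
  XOR:     0011
Step 2: Convert to decimal: 0011 = 3.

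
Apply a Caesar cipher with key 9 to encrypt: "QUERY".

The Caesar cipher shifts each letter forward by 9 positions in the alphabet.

Step 1: For each letter, shift forward by 9 positions (mod 26).
  Q (position 16) -> position (16+9) mod 26 = 25 -> Z
  U (position 20) -> position (20+9) mod 26 = 3 -> D
  E (position 4) -> position (4+9) mod 26 = 13 -> N
  R (position 17) -> position (17+9) mod 26 = 0 -> A
  Y (position 24) -> position (24+9) mod 26 = 7 -> H
Result: ZDNAH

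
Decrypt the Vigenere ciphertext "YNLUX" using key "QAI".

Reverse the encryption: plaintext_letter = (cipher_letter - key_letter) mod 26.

Step 1: Extend key: QAIQA
Step 2: Decrypt each letter (c - k) mod 26:
  Y(24) - Q(16) = (24-16) mod 26 = 8 = I
  N(13) - A(0) = (13-0) mod 26 = 13 = N
  L(11) - I(8) = (11-8) mod 26 = 3 = D
  U(20) - Q(16) = (20-16) mod 26 = 4 = E
  X(23) - A(0) = (23-0) mod 26 = 23 = X
Plaintext: INDEX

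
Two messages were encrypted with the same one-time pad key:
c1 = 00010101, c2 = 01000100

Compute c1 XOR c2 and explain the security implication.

Step 1: c1 XOR c2 = (m1 XOR k) XOR (m2 XOR k).
Step 2: By XOR associativity/commutativity: = m1 XOR m2 XOR k XOR k = m1 XOR m2.
Step 3: 00010101 XOR 01000100 = 01010001 = 81.
Step 4: The key cancels out! An attacker learns m1 XOR m2 = 81, revealing the relationship between plaintexts.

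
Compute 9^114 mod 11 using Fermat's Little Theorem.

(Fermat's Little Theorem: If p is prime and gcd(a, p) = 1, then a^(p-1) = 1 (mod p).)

Step 1: Since 11 is prime, by Fermat's Little Theorem: 9^10 = 1 (mod 11).
Step 2: Reduce exponent: 114 mod 10 = 4.
Step 3: So 9^114 = 9^4 (mod 11).
Step 4: 9^4 mod 11 = 5.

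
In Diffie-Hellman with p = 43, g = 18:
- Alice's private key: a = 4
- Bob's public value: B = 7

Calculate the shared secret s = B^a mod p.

Step 1: s = B^a mod p = 7^4 mod 43.
  7^1 mod 43 = 7
  7^2 mod 43 = (7 * 7) mod 43 = 6
  7^3 mod 43 = (6 * 7) mod 43 = 42
  7^4 mod 43 = (42 * 7) mod 43 = 36
Result: shared secret = 36.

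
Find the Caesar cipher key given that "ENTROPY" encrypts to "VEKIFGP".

Step 1: Compare first letters: E (position 4) -> V (position 21).
Step 2: Shift = (21 - 4) mod 26 = 17.
The shift value is 17.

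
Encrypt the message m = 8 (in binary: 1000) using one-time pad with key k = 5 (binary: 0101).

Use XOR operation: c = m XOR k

Step 1: Write out the XOR operation bit by bit:
  Message: 1000
  Key:     0101
  XOR:     1101
Step 2: Convert to decimal: 1101 = 13.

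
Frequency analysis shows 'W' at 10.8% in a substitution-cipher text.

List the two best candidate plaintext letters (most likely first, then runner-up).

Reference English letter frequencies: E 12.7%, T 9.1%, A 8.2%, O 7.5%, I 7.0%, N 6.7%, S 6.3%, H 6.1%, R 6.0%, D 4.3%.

Step 1: Observed frequency of 'W' is 10.8%.
Step 2: Compute distances to each reference frequency and sort:
  T (9.1%): difference = 1.7% <-- BEST
  E (12.7%): difference = 1.9% <-- RUNNER-UP
  A (8.2%): difference = 2.6%
  O (7.5%): difference = 3.3%
  I (7.0%): difference = 3.8%
Step 3: Most likely is 'T' (9.1%, diff 1.7%); second most likely is 'E' (12.7%, diff 1.9%).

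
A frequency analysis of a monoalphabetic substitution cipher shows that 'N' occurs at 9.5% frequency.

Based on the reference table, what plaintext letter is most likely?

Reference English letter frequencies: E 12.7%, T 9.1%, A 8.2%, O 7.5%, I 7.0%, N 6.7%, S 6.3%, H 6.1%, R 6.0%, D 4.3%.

Step 1: The observed frequency is 9.5%.
Step 2: Compare with English frequencies:
  E: 12.7% (difference: 3.2%)
  T: 9.1% (difference: 0.4%) <-- closest
  A: 8.2% (difference: 1.3%)
  O: 7.5% (difference: 2.0%)
  I: 7.0% (difference: 2.5%)
  N: 6.7% (difference: 2.8%)
  S: 6.3% (difference: 3.2%)
  H: 6.1% (difference: 3.4%)
  R: 6.0% (difference: 3.5%)
  D: 4.3% (difference: 5.2%)
Step 3: 'N' most likely represents 'T' (frequency 9.1%).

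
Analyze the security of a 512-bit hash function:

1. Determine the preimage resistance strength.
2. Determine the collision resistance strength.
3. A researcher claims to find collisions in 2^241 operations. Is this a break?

Step 1: Preimage resistance requires brute-force of 2^512 operations.
Step 2: Collision resistance (birthday bound) = 2^(512/2) = 2^256.
Step 3: The claimed attack costs 2^241 operations.
Step 4: Since 2^241 < 2^256, the claimed attack beats the generic birthday bound, so collision resistance is broken.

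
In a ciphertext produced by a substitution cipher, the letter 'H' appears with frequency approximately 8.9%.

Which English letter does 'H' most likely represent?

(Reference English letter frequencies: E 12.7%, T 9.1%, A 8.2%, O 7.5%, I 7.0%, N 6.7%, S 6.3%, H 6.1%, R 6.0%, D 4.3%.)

Step 1: The observed frequency is 8.9%.
Step 2: Compare with English frequencies:
  E: 12.7% (difference: 3.8%)
  T: 9.1% (difference: 0.2%) <-- closest
  A: 8.2% (difference: 0.7%)
  O: 7.5% (difference: 1.4%)
  I: 7.0% (difference: 1.9%)
  N: 6.7% (difference: 2.2%)
  S: 6.3% (difference: 2.6%)
  H: 6.1% (difference: 2.8%)
  R: 6.0% (difference: 2.9%)
  D: 4.3% (difference: 4.6%)
Step 3: 'H' most likely represents 'T' (frequency 9.1%).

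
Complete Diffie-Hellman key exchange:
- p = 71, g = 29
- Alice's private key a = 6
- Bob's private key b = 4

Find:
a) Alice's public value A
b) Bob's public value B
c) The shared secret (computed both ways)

Step 1: A = g^a mod p = 29^6 mod 71 = 18.
Step 2: B = g^b mod p = 29^4 mod 71 = 50.
Step 3: Alice computes s = B^a mod p = 50^6 mod 71 = 38.
Step 4: Bob computes s = A^b mod p = 18^4 mod 71 = 38.
Both sides agree: shared secret = 38.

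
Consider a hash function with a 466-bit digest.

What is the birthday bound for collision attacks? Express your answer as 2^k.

Step 1: The birthday paradox gives collision probability ~50% after sqrt(2^n) = 2^(n/2) hashes.
Step 2: For 466-bit output: 2^(466/2) = 2^233.
Step 3: Approximately 2^233 hash computations needed.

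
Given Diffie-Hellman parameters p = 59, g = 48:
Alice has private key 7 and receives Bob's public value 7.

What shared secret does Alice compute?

Step 1: s = B^a mod p = 7^7 mod 59.
  7^1 mod 59 = 7
  7^2 mod 59 = (7 * 7) mod 59 = 49
  7^3 mod 59 = (49 * 7) mod 59 = 48
  7^4 mod 59 = (48 * 7) mod 59 = 41
  7^5 mod 59 = (41 * 7) mod 59 = 51
  7^6 mod 59 = (51 * 7) mod 59 = 3
  7^7 mod 59 = (3 * 7) mod 59 = 21
Result: shared secret = 21.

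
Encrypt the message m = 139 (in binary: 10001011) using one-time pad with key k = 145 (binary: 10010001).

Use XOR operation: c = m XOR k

Step 1: Write out the XOR operation bit by bit:
  Message: 10001011
  Key:     10010001
  XOR:     00011010
Step 2: Convert to decimal: 00011010 = 26.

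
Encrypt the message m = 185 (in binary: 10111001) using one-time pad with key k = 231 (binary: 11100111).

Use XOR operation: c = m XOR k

Step 1: Write out the XOR operation bit by bit:
  Message: 10111001
  Key:     11100111
  XOR:     01011110
Step 2: Convert to decimal: 01011110 = 94.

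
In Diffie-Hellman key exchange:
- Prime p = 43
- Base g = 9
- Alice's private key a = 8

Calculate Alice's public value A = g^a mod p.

Step 1: A = g^a mod p = 9^8 mod 43.
  9^1 mod 43 = 9
  9^2 mod 43 = (9 * 9) mod 43 = 38
  9^3 mod 43 = (38 * 9) mod 43 = 41
  9^4 mod 43 = (41 * 9) mod 43 = 25
  9^5 mod 43 = (25 * 9) mod 43 = 10
  9^6 mod 43 = (10 * 9) mod 43 = 4
  9^7 mod 43 = (4 * 9) mod 43 = 36
  9^8 mod 43 = (36 * 9) mod 43 = 23
Result: A = 23.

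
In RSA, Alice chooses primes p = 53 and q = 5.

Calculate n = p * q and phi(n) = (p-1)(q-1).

Step 1: n = p * q = 53 * 5 = 265.
Step 2: phi(n) = (p-1)(q-1) = 52 * 4 = 208.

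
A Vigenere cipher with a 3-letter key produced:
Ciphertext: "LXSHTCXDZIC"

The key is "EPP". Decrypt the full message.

Step 1: Key 'EPP' has length 3. Extended key: EPPEPPEPPEP
Step 2: Decrypt each position:
  L(11) - E(4) = 7 = H
  X(23) - P(15) = 8 = I
  S(18) - P(15) = 3 = D
  H(7) - E(4) = 3 = D
  T(19) - P(15) = 4 = E
  C(2) - P(15) = 13 = N
  X(23) - E(4) = 19 = T
  D(3) - P(15) = 14 = O
  Z(25) - P(15) = 10 = K
  I(8) - E(4) = 4 = E
  C(2) - P(15) = 13 = N
Plaintext: HIDDENTOKEN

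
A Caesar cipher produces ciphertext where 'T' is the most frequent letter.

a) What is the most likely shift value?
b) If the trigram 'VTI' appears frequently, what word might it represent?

Step 1: In English, 'E' is the most frequent letter (12.7%).
Step 2: The most frequent ciphertext letter is 'T' (position 19).
Step 3: Shift = (19 - 4) mod 26 = 15.
Step 4: Decrypt 'VTI' by shifting back 15:
  V -> G
  T -> E
  I -> T
Step 5: 'VTI' decrypts to 'GET'.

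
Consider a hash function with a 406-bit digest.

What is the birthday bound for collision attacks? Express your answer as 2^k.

Step 1: The birthday paradox gives collision probability ~50% after sqrt(2^n) = 2^(n/2) hashes.
Step 2: For 406-bit output: 2^(406/2) = 2^203.
Step 3: Approximately 2^203 hash computations needed.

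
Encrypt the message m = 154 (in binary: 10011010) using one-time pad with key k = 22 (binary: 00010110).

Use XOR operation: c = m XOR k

Step 1: Write out the XOR operation bit by bit:
  Message: 10011010
  Key:     00010110
  XOR:     10001100
Step 2: Convert to decimal: 10001100 = 140.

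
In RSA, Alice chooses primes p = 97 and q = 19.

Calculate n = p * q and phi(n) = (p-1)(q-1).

Step 1: n = p * q = 97 * 19 = 1843.
Step 2: phi(n) = (p-1)(q-1) = 96 * 18 = 1728.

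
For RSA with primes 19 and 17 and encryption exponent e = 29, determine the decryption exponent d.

Step 1: n = 19 * 17 = 323.
Step 2: phi(n) = 18 * 16 = 288.
Step 3: Find d such that 29 * d = 1 (mod 288).
Step 4: d = 29^(-1) mod 288 = 149.
Verification: 29 * 149 = 4321 = 15 * 288 + 1.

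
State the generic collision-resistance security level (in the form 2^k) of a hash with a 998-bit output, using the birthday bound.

Step 1: The birthday paradox gives collision probability ~50% after sqrt(2^n) = 2^(n/2) hashes.
Step 2: For 998-bit output: 2^(998/2) = 2^499.
Step 3: Approximately 2^499 hash computations needed.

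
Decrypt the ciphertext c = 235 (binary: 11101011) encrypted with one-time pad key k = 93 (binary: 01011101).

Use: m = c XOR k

Step 1: XOR ciphertext with key:
  Ciphertext: 11101011
  Key:        01011101
  XOR:        10110110
Step 2: Plaintext = 10110110 = 182 in decimal.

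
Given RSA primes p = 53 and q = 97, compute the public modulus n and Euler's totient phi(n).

Step 1: n = p * q = 53 * 97 = 5141.
Step 2: phi(n) = (p-1)(q-1) = 52 * 96 = 4992.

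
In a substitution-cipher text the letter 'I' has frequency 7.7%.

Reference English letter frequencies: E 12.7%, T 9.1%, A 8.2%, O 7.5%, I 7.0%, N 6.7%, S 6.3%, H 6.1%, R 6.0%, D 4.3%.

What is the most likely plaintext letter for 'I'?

Step 1: The observed frequency is 7.7%.
Step 2: Compare with English frequencies:
  E: 12.7% (difference: 5.0%)
  T: 9.1% (difference: 1.4%)
  A: 8.2% (difference: 0.5%)
  O: 7.5% (difference: 0.2%) <-- closest
  I: 7.0% (difference: 0.7%)
  N: 6.7% (difference: 1.0%)
  S: 6.3% (difference: 1.4%)
  H: 6.1% (difference: 1.6%)
  R: 6.0% (difference: 1.7%)
  D: 4.3% (difference: 3.4%)
Step 3: 'I' most likely represents 'O' (frequency 7.5%).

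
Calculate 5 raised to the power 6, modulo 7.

Step 1: Compute 5^6 mod 7 step by step, reducing modulo 7 at each step.
  5^1 mod 7 = 5
  5^2 mod 7 = (5 * 5) mod 7 = 4
  5^3 mod 7 = (4 * 5) mod 7 = 6
  5^4 mod 7 = (6 * 5) mod 7 = 2
  5^5 mod 7 = (2 * 5) mod 7 = 3
  5^6 mod 7 = (3 * 5) mod 7 = 1
Step 2: Result = 1.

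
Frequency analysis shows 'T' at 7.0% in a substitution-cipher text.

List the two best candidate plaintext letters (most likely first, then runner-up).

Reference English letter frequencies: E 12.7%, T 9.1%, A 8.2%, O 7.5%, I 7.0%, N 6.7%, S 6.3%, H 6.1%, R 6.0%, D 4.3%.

Step 1: Observed frequency of 'T' is 7.0%.
Step 2: Compute distances to each reference frequency and sort:
  I (7.0%): difference = 0.0% <-- BEST
  N (6.7%): difference = 0.3% <-- RUNNER-UP
  O (7.5%): difference = 0.5%
  S (6.3%): difference = 0.7%
  H (6.1%): difference = 0.9%
Step 3: Most likely is 'I' (7.0%, diff 0.0%); second most likely is 'N' (6.7%, diff 0.3%).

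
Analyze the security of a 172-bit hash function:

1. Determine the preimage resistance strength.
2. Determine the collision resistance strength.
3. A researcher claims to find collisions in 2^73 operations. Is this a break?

Step 1: Preimage resistance requires brute-force of 2^172 operations.
Step 2: Collision resistance (birthday bound) = 2^(172/2) = 2^86.
Step 3: The claimed attack costs 2^73 operations.
Step 4: Since 2^73 < 2^86, the claimed attack beats the generic birthday bound, so collision resistance is broken.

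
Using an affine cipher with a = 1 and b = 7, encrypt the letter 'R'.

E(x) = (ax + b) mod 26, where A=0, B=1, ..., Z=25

Step 1: Convert 'R' to number: x = 17.
Step 2: E(17) = (1 * 17 + 7) mod 26 = 24 mod 26 = 24.
Step 3: Convert 24 back to letter: Y.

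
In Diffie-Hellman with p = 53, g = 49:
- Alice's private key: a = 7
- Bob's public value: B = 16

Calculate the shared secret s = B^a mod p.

Step 1: s = B^a mod p = 16^7 mod 53.
  16^1 mod 53 = 16
  16^2 mod 53 = (16 * 16) mod 53 = 44
  16^3 mod 53 = (44 * 16) mod 53 = 15
  16^4 mod 53 = (15 * 16) mod 53 = 28
  16^5 mod 53 = (28 * 16) mod 53 = 24
  16^6 mod 53 = (24 * 16) mod 53 = 13
  16^7 mod 53 = (13 * 16) mod 53 = 49
Result: shared secret = 49.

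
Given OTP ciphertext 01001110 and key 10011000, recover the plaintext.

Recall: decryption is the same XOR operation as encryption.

Step 1: XOR ciphertext with key:
  Ciphertext: 01001110
  Key:        10011000
  XOR:        11010110
Step 2: Plaintext = 11010110 = 214 in decimal.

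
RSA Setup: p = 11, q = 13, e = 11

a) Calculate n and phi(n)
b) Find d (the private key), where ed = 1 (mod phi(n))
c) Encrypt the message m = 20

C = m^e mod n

Step 1: n = 11 * 13 = 143.
Step 2: phi(n) = (11-1)(13-1) = 10 * 12 = 120.
Step 3: Find d = 11^(-1) mod 120 = 11.
  Verify: 11 * 11 = 121 = 1 (mod 120).
Step 4: C = 20^11 mod 143 = 119.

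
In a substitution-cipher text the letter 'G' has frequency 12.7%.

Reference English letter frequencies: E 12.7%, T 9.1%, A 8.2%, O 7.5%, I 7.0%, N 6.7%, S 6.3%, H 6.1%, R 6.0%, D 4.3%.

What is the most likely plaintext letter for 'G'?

Step 1: The observed frequency is 12.7%.
Step 2: Compare with English frequencies:
  E: 12.7% (difference: 0.0%) <-- closest
  T: 9.1% (difference: 3.6%)
  A: 8.2% (difference: 4.5%)
  O: 7.5% (difference: 5.2%)
  I: 7.0% (difference: 5.7%)
  N: 6.7% (difference: 6.0%)
  S: 6.3% (difference: 6.4%)
  H: 6.1% (difference: 6.6%)
  R: 6.0% (difference: 6.7%)
  D: 4.3% (difference: 8.4%)
Step 3: 'G' most likely represents 'E' (frequency 12.7%).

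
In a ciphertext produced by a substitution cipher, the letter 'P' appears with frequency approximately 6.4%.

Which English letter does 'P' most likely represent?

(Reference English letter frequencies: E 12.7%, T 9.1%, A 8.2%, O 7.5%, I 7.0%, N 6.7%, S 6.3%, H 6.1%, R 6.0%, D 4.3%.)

Step 1: The observed frequency is 6.4%.
Step 2: Compare with English frequencies:
  E: 12.7% (difference: 6.3%)
  T: 9.1% (difference: 2.7%)
  A: 8.2% (difference: 1.8%)
  O: 7.5% (difference: 1.1%)
  I: 7.0% (difference: 0.6%)
  N: 6.7% (difference: 0.3%)
  S: 6.3% (difference: 0.1%) <-- closest
  H: 6.1% (difference: 0.3%)
  R: 6.0% (difference: 0.4%)
  D: 4.3% (difference: 2.1%)
Step 3: 'P' most likely represents 'S' (frequency 6.3%).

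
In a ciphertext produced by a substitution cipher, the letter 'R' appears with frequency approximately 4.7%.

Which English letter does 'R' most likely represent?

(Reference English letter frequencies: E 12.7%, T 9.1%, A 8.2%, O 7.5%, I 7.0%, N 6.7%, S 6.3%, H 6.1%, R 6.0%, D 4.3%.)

Step 1: The observed frequency is 4.7%.
Step 2: Compare with English frequencies:
  E: 12.7% (difference: 8.0%)
  T: 9.1% (difference: 4.4%)
  A: 8.2% (difference: 3.5%)
  O: 7.5% (difference: 2.8%)
  I: 7.0% (difference: 2.3%)
  N: 6.7% (difference: 2.0%)
  S: 6.3% (difference: 1.6%)
  H: 6.1% (difference: 1.4%)
  R: 6.0% (difference: 1.3%)
  D: 4.3% (difference: 0.4%) <-- closest
Step 3: 'R' most likely represents 'D' (frequency 4.3%).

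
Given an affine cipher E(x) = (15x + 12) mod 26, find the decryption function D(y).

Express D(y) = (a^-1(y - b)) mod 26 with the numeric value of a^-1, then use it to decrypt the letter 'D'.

Step 1: Find a^-1, the modular inverse of 15 mod 26.
Step 2: We need 15 * a^-1 = 1 (mod 26).
Step 3: 15 * 7 = 105 = 4 * 26 + 1, so a^-1 = 7.
Step 4: D(y) = 7(y - 12) mod 26.
Step 5: Apply to 'D' (y = 3): D(3) = 7 * (3 - 12) mod 26 = 7 * -9 mod 26 = 15 -> 'P'.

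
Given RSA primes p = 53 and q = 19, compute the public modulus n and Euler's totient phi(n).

Step 1: n = p * q = 53 * 19 = 1007.
Step 2: phi(n) = (p-1)(q-1) = 52 * 18 = 936.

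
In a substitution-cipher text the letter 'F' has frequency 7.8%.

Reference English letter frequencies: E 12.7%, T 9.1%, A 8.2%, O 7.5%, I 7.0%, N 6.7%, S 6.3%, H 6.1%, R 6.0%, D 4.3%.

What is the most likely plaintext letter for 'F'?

Step 1: The observed frequency is 7.8%.
Step 2: Compare with English frequencies:
  E: 12.7% (difference: 4.9%)
  T: 9.1% (difference: 1.3%)
  A: 8.2% (difference: 0.4%)
  O: 7.5% (difference: 0.3%) <-- closest
  I: 7.0% (difference: 0.8%)
  N: 6.7% (difference: 1.1%)
  S: 6.3% (difference: 1.5%)
  H: 6.1% (difference: 1.7%)
  R: 6.0% (difference: 1.8%)
  D: 4.3% (difference: 3.5%)
Step 3: 'F' most likely represents 'O' (frequency 7.5%).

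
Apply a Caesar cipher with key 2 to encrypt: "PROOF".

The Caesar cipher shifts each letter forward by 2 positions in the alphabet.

Step 1: For each letter, shift forward by 2 positions (mod 26).
  P (position 15) -> position (15+2) mod 26 = 17 -> R
  R (position 17) -> position (17+2) mod 26 = 19 -> T
  O (position 14) -> position (14+2) mod 26 = 16 -> Q
  O (position 14) -> position (14+2) mod 26 = 16 -> Q
  F (position 5) -> position (5+2) mod 26 = 7 -> H
Result: RTQQH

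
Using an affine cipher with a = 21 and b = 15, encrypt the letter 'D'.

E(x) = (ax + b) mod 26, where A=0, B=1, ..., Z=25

Step 1: Convert 'D' to number: x = 3.
Step 2: E(3) = (21 * 3 + 15) mod 26 = 78 mod 26 = 0.
Step 3: Convert 0 back to letter: A.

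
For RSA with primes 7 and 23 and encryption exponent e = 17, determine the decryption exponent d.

Step 1: n = 7 * 23 = 161.
Step 2: phi(n) = 6 * 22 = 132.
Step 3: Find d such that 17 * d = 1 (mod 132).
Step 4: d = 17^(-1) mod 132 = 101.
Verification: 17 * 101 = 1717 = 13 * 132 + 1.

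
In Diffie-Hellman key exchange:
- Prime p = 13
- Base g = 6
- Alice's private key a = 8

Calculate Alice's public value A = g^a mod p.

Step 1: A = g^a mod p = 6^8 mod 13.
  6^1 mod 13 = 6
  6^2 mod 13 = (6 * 6) mod 13 = 10
  6^3 mod 13 = (10 * 6) mod 13 = 8
  6^4 mod 13 = (8 * 6) mod 13 = 9
  6^5 mod 13 = (9 * 6) mod 13 = 2
  6^6 mod 13 = (2 * 6) mod 13 = 12
  6^7 mod 13 = (12 * 6) mod 13 = 7
  6^8 mod 13 = (7 * 6) mod 13 = 3
Result: A = 3.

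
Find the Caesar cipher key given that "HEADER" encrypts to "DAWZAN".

Step 1: Compare first letters: H (position 7) -> D (position 3).
Step 2: Shift = (3 - 7) mod 26 = 22.
The shift value is 22.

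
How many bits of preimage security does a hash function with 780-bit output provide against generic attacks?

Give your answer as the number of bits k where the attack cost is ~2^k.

Step 1: The hash has a 780-bit output.
Step 2: Preimage resistance means: given a digest h(x), it should be infeasible to find any input that hashes to it.
With a 780-bit output there are 2^780 possible digests, so a generic brute-force preimage search costs about 2^780 evaluations.
Step 3: Security level = 780 bits.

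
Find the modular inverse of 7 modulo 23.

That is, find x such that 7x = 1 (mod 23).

Step 1: We need x such that 7 * x = 1 (mod 23).
Step 2: Using the extended Euclidean algorithm or trial:
  7 * 10 = 70 = 3 * 23 + 1.
Step 3: Since 70 mod 23 = 1, the inverse is x = 10.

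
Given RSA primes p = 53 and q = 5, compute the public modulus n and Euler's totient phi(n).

Step 1: n = p * q = 53 * 5 = 265.
Step 2: phi(n) = (p-1)(q-1) = 52 * 4 = 208.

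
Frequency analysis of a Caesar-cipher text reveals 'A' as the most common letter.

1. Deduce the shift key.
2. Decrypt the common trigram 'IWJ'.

Step 1: In English, 'E' is the most frequent letter (12.7%).
Step 2: The most frequent ciphertext letter is 'A' (position 0).
Step 3: Shift = (0 - 4) mod 26 = 22.
Step 4: Decrypt 'IWJ' by shifting back 22:
  I -> M
  W -> A
  J -> N
Step 5: 'IWJ' decrypts to 'MAN'.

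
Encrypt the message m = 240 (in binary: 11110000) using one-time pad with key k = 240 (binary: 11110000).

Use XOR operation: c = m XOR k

Step 1: Write out the XOR operation bit by bit:
  Message: 11110000
  Key:     11110000
  XOR:     00000000
Step 2: Convert to decimal: 00000000 = 0.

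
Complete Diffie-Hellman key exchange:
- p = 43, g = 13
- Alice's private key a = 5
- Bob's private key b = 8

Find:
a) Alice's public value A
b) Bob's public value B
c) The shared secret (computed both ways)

Step 1: A = g^a mod p = 13^5 mod 43 = 31.
Step 2: B = g^b mod p = 13^8 mod 43 = 38.
Step 3: Alice computes s = B^a mod p = 38^5 mod 43 = 14.
Step 4: Bob computes s = A^b mod p = 31^8 mod 43 = 14.
Both sides agree: shared secret = 14.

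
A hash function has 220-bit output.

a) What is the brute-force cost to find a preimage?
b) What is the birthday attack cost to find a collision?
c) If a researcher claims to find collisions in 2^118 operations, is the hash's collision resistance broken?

Step 1: Preimage resistance requires brute-force of 2^220 operations.
Step 2: Collision resistance (birthday bound) = 2^(220/2) = 2^110.
Step 3: The claimed attack costs 2^118 operations.
Step 4: Since 2^118 >= 2^110, the claimed attack is no faster than the generic birthday attack, so this does not break collision resistance.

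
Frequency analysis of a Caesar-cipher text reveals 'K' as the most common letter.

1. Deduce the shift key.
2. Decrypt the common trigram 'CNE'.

Step 1: In English, 'E' is the most frequent letter (12.7%).
Step 2: The most frequent ciphertext letter is 'K' (position 10).
Step 3: Shift = (10 - 4) mod 26 = 6.
Step 4: Decrypt 'CNE' by shifting back 6:
  C -> W
  N -> H
  E -> Y
Step 5: 'CNE' decrypts to 'WHY'.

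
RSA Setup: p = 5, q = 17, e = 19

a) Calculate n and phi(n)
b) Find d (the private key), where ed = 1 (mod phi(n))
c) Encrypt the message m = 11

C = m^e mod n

Step 1: n = 5 * 17 = 85.
Step 2: phi(n) = (5-1)(17-1) = 4 * 16 = 64.
Step 3: Find d = 19^(-1) mod 64 = 27.
  Verify: 19 * 27 = 513 = 1 (mod 64).
Step 4: C = 11^19 mod 85 = 56.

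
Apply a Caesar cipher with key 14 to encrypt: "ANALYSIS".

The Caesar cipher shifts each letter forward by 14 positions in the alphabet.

Step 1: For each letter, shift forward by 14 positions (mod 26).
  A (position 0) -> position (0+14) mod 26 = 14 -> O
  N (position 13) -> position (13+14) mod 26 = 1 -> B
  A (position 0) -> position (0+14) mod 26 = 14 -> O
  L (position 11) -> position (11+14) mod 26 = 25 -> Z
  Y (position 24) -> position (24+14) mod 26 = 12 -> M
  S (position 18) -> position (18+14) mod 26 = 6 -> G
  I (position 8) -> position (8+14) mod 26 = 22 -> W
  S (position 18) -> position (18+14) mod 26 = 6 -> G
Result: OBOZMGWG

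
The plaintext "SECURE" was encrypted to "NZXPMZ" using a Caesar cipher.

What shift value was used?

Step 1: Compare first letters: S (position 18) -> N (position 13).
Step 2: Shift = (13 - 18) mod 26 = 21.
The shift value is 21.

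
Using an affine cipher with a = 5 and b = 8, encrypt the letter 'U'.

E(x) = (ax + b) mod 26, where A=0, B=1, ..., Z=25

Step 1: Convert 'U' to number: x = 20.
Step 2: E(20) = (5 * 20 + 8) mod 26 = 108 mod 26 = 4.
Step 3: Convert 4 back to letter: E.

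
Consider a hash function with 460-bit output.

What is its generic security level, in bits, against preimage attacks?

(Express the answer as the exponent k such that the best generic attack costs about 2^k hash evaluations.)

Step 1: The hash has a 460-bit output.
Step 2: Preimage resistance means: given a digest h(x), it should be infeasible to find any input that hashes to it.
With a 460-bit output there are 2^460 possible digests, so a generic brute-force preimage search costs about 2^460 evaluations.
Step 3: Security level = 460 bits.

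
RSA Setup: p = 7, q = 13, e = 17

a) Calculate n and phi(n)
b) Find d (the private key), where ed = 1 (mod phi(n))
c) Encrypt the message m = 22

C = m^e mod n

Step 1: n = 7 * 13 = 91.
Step 2: phi(n) = (7-1)(13-1) = 6 * 12 = 72.
Step 3: Find d = 17^(-1) mod 72 = 17.
  Verify: 17 * 17 = 289 = 1 (mod 72).
Step 4: C = 22^17 mod 91 = 29.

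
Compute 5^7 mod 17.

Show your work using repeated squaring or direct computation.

Step 1: Compute 5^7 mod 17 step by step, reducing modulo 17 at each step.
  5^1 mod 17 = 5
  5^2 mod 17 = (5 * 5) mod 17 = 8
  5^3 mod 17 = (8 * 5) mod 17 = 6
  5^4 mod 17 = (6 * 5) mod 17 = 13
  5^5 mod 17 = (13 * 5) mod 17 = 14
  5^6 mod 17 = (14 * 5) mod 17 = 2
  5^7 mod 17 = (2 * 5) mod 17 = 10
Step 2: Result = 10.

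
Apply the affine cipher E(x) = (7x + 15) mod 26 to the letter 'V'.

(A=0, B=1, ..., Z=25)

Step 1: Convert 'V' to number: x = 21.
Step 2: E(21) = (7 * 21 + 15) mod 26 = 162 mod 26 = 6.
Step 3: Convert 6 back to letter: G.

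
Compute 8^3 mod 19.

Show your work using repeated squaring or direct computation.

Step 1: Compute 8^3 mod 19 step by step, reducing modulo 19 at each step.
  8^1 mod 19 = 8
  8^2 mod 19 = (8 * 8) mod 19 = 7
  8^3 mod 19 = (7 * 8) mod 19 = 18
Step 2: Result = 18.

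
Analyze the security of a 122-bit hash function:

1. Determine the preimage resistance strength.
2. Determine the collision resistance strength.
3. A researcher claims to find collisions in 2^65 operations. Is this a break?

Step 1: Preimage resistance requires brute-force of 2^122 operations.
Step 2: Collision resistance (birthday bound) = 2^(122/2) = 2^61.
Step 3: The claimed attack costs 2^65 operations.
Step 4: Since 2^65 >= 2^61, the claimed attack is no faster than the generic birthday attack, so this does not break collision resistance.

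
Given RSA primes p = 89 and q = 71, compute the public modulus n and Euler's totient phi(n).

Step 1: n = p * q = 89 * 71 = 6319.
Step 2: phi(n) = (p-1)(q-1) = 88 * 70 = 6160.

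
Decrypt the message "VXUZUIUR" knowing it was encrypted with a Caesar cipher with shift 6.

Step 1: Reverse the shift by subtracting 6 from each letter position.
  V (position 21) -> position (21-6) mod 26 = 15 -> P
  X (position 23) -> position (23-6) mod 26 = 17 -> R
  U (position 20) -> position (20-6) mod 26 = 14 -> O
  Z (position 25) -> position (25-6) mod 26 = 19 -> T
  U (position 20) -> position (20-6) mod 26 = 14 -> O
  I (position 8) -> position (8-6) mod 26 = 2 -> C
  U (position 20) -> position (20-6) mod 26 = 14 -> O
  R (position 17) -> position (17-6) mod 26 = 11 -> L
Decrypted message: PROTOCOL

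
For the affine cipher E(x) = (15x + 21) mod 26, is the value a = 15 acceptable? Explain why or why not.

Step 1: Compute gcd(15, 26).
Step 2: gcd(15, 26) = 1.
Since gcd = 1, 15 is coprime with 26, so it is a valid key.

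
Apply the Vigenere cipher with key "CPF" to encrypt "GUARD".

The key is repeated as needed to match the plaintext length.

Step 1: Repeat key to match plaintext length:
  Plaintext: GUARD
  Key:       CPFCP
Step 2: Encrypt each letter:
  G(6) + C(2) = (6+2) mod 26 = 8 = I
  U(20) + P(15) = (20+15) mod 26 = 9 = J
  A(0) + F(5) = (0+5) mod 26 = 5 = F
  R(17) + C(2) = (17+2) mod 26 = 19 = T
  D(3) + P(15) = (3+15) mod 26 = 18 = S
Ciphertext: IJFTS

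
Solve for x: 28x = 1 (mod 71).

Step 1: We need x such that 28 * x = 1 (mod 71).
Step 2: Using the extended Euclidean algorithm or trial:
  28 * 33 = 924 = 13 * 71 + 1.
Step 3: Since 924 mod 71 = 1, the inverse is x = 33.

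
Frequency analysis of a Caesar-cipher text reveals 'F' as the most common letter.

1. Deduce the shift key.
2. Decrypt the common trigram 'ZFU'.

Step 1: In English, 'E' is the most frequent letter (12.7%).
Step 2: The most frequent ciphertext letter is 'F' (position 5).
Step 3: Shift = (5 - 4) mod 26 = 1.
Step 4: Decrypt 'ZFU' by shifting back 1:
  Z -> Y
  F -> E
  U -> T
Step 5: 'ZFU' decrypts to 'YET'.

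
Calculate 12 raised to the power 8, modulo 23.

Step 1: Compute 12^8 mod 23 step by step, reducing modulo 23 at each step.
  12^1 mod 23 = 12
  12^2 mod 23 = (12 * 12) mod 23 = 6
  12^3 mod 23 = (6 * 12) mod 23 = 3
  12^4 mod 23 = (3 * 12) mod 23 = 13
  12^5 mod 23 = (13 * 12) mod 23 = 18
  12^6 mod 23 = (18 * 12) mod 23 = 9
  12^7 mod 23 = (9 * 12) mod 23 = 16
  12^8 mod 23 = (16 * 12) mod 23 = 8
Step 2: Result = 8.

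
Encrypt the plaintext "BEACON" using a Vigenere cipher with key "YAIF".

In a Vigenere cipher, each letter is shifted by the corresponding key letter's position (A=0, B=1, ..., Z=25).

Step 1: Repeat key to match plaintext length:
  Plaintext: BEACON
  Key:       YAIFYA
Step 2: Encrypt each letter:
  B(1) + Y(24) = (1+24) mod 26 = 25 = Z
  E(4) + A(0) = (4+0) mod 26 = 4 = E
  A(0) + I(8) = (0+8) mod 26 = 8 = I
  C(2) + F(5) = (2+5) mod 26 = 7 = H
  O(14) + Y(24) = (14+24) mod 26 = 12 = M
  N(13) + A(0) = (13+0) mod 26 = 13 = N
Ciphertext: ZEIHMN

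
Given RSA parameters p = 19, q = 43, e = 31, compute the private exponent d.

Step 1: n = 19 * 43 = 817.
Step 2: phi(n) = 18 * 42 = 756.
Step 3: Find d such that 31 * d = 1 (mod 756).
Step 4: d = 31^(-1) mod 756 = 439.
Verification: 31 * 439 = 13609 = 18 * 756 + 1.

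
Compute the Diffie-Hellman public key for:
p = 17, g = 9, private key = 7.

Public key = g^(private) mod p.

Step 1: A = g^a mod p = 9^7 mod 17.
  9^1 mod 17 = 9
  9^2 mod 17 = (9 * 9) mod 17 = 13
  9^3 mod 17 = (13 * 9) mod 17 = 15
  9^4 mod 17 = (15 * 9) mod 17 = 16
  9^5 mod 17 = (16 * 9) mod 17 = 8
  9^6 mod 17 = (8 * 9) mod 17 = 4
  9^7 mod 17 = (4 * 9) mod 17 = 2
Result: A = 2.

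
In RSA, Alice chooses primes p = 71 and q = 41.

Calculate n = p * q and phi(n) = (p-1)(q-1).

Step 1: n = p * q = 71 * 41 = 2911.
Step 2: phi(n) = (p-1)(q-1) = 70 * 40 = 2800.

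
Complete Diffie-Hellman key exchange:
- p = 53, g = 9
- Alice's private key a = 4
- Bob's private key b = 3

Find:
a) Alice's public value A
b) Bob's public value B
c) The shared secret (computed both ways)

Step 1: A = g^a mod p = 9^4 mod 53 = 42.
Step 2: B = g^b mod p = 9^3 mod 53 = 40.
Step 3: Alice computes s = B^a mod p = 40^4 mod 53 = 47.
Step 4: Bob computes s = A^b mod p = 42^3 mod 53 = 47.
Both sides agree: shared secret = 47.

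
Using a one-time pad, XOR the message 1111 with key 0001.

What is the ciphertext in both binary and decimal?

Step 1: Write out the XOR operation bit by bit:
  Message: 1111
  Key:     0001
  XOR:     1110
Step 2: Convert to decimal: 1110 = 14.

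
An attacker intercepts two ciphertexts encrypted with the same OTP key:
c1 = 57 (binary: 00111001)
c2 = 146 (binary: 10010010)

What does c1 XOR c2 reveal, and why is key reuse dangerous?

Step 1: c1 XOR c2 = (m1 XOR k) XOR (m2 XOR k).
Step 2: By XOR associativity/commutativity: = m1 XOR m2 XOR k XOR k = m1 XOR m2.
Step 3: 00111001 XOR 10010010 = 10101011 = 171.
Step 4: The key cancels out! An attacker learns m1 XOR m2 = 171, revealing the relationship between plaintexts.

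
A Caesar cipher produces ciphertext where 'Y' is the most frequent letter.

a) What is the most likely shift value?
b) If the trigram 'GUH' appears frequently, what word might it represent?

Step 1: In English, 'E' is the most frequent letter (12.7%).
Step 2: The most frequent ciphertext letter is 'Y' (position 24).
Step 3: Shift = (24 - 4) mod 26 = 20.
Step 4: Decrypt 'GUH' by shifting back 20:
  G -> M
  U -> A
  H -> N
Step 5: 'GUH' decrypts to 'MAN'.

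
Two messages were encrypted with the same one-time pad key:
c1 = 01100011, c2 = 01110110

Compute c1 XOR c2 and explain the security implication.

Step 1: c1 XOR c2 = (m1 XOR k) XOR (m2 XOR k).
Step 2: By XOR associativity/commutativity: = m1 XOR m2 XOR k XOR k = m1 XOR m2.
Step 3: 01100011 XOR 01110110 = 00010101 = 21.
Step 4: The key cancels out! An attacker learns m1 XOR m2 = 21, revealing the relationship between plaintexts.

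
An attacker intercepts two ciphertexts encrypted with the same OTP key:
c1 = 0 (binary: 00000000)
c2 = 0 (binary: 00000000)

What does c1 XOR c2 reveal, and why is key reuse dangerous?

Step 1: c1 XOR c2 = (m1 XOR k) XOR (m2 XOR k).
Step 2: By XOR associativity/commutativity: = m1 XOR m2 XOR k XOR k = m1 XOR m2.
Step 3: 00000000 XOR 00000000 = 00000000 = 0.
Step 4: The key cancels out! An attacker learns m1 XOR m2 = 0, revealing the relationship between plaintexts.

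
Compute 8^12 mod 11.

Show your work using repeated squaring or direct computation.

Step 1: Compute 8^12 mod 11 step by step, reducing modulo 11 at each step.
  8^1 mod 11 = 8
  8^2 mod 11 = (8 * 8) mod 11 = 9
  8^3 mod 11 = (9 * 8) mod 11 = 6
  8^4 mod 11 = (6 * 8) mod 11 = 4
  8^5 mod 11 = (4 * 8) mod 11 = 10
  8^6 mod 11 = (10 * 8) mod 11 = 3
  8^7 mod 11 = (3 * 8) mod 11 = 2
  8^8 mod 11 = (2 * 8) mod 11 = 5
  8^9 mod 11 = (5 * 8) mod 11 = 7
  8^10 mod 11 = (7 * 8) mod 11 = 1
  8^11 mod 11 = (1 * 8) mod 11 = 8
  8^12 mod 11 = (8 * 8) mod 11 = 9
Step 2: Result = 9.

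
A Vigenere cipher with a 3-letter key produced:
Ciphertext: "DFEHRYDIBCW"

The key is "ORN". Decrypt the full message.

Step 1: Key 'ORN' has length 3. Extended key: ORNORNORNOR
Step 2: Decrypt each position:
  D(3) - O(14) = 15 = P
  F(5) - R(17) = 14 = O
  E(4) - N(13) = 17 = R
  H(7) - O(14) = 19 = T
  R(17) - R(17) = 0 = A
  Y(24) - N(13) = 11 = L
  D(3) - O(14) = 15 = P
  I(8) - R(17) = 17 = R
  B(1) - N(13) = 14 = O
  C(2) - O(14) = 14 = O
  W(22) - R(17) = 5 = F
Plaintext: PORTALPROOF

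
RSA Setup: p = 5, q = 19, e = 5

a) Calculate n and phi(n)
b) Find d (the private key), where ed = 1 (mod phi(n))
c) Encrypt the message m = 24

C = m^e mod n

Step 1: n = 5 * 19 = 95.
Step 2: phi(n) = (5-1)(19-1) = 4 * 18 = 72.
Step 3: Find d = 5^(-1) mod 72 = 29.
  Verify: 5 * 29 = 145 = 1 (mod 72).
Step 4: C = 24^5 mod 95 = 9.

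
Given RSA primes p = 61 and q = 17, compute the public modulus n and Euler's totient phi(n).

Step 1: n = p * q = 61 * 17 = 1037.
Step 2: phi(n) = (p-1)(q-1) = 60 * 16 = 960.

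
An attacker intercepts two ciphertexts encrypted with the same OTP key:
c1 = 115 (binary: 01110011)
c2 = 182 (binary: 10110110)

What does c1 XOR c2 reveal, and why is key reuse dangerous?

Step 1: c1 XOR c2 = (m1 XOR k) XOR (m2 XOR k).
Step 2: By XOR associativity/commutativity: = m1 XOR m2 XOR k XOR k = m1 XOR m2.
Step 3: 01110011 XOR 10110110 = 11000101 = 197.
Step 4: The key cancels out! An attacker learns m1 XOR m2 = 197, revealing the relationship between plaintexts.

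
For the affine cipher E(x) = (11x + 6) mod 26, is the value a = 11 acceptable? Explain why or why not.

Step 1: Compute gcd(11, 26).
Step 2: gcd(11, 26) = 1.
Since gcd = 1, 11 is coprime with 26, so it is a valid key.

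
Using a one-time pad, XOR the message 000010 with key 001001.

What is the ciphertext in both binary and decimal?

Step 1: Write out the XOR operation bit by bit:
  Message: 000010
  Key:     001001
  XOR:     001011
Step 2: Convert to decimal: 001011 = 11.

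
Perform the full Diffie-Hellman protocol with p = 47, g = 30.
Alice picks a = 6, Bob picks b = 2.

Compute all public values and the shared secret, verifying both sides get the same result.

Step 1: A = g^a mod p = 30^6 mod 47 = 14.
Step 2: B = g^b mod p = 30^2 mod 47 = 7.
Step 3: Alice computes s = B^a mod p = 7^6 mod 47 = 8.
Step 4: Bob computes s = A^b mod p = 14^2 mod 47 = 8.
Both sides agree: shared secret = 8.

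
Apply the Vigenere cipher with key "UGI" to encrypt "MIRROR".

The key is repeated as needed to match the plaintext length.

Step 1: Repeat key to match plaintext length:
  Plaintext: MIRROR
  Key:       UGIUGI
Step 2: Encrypt each letter:
  M(12) + U(20) = (12+20) mod 26 = 6 = G
  I(8) + G(6) = (8+6) mod 26 = 14 = O
  R(17) + I(8) = (17+8) mod 26 = 25 = Z
  R(17) + U(20) = (17+20) mod 26 = 11 = L
  O(14) + G(6) = (14+6) mod 26 = 20 = U
  R(17) + I(8) = (17+8) mod 26 = 25 = Z
Ciphertext: GOZLUZ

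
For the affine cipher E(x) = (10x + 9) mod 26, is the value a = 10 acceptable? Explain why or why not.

Step 1: Compute gcd(10, 26).
Step 2: gcd(10, 26) = 2.
Since gcd = 2 != 1, 10 shares a common factor with 26, so it cannot be used.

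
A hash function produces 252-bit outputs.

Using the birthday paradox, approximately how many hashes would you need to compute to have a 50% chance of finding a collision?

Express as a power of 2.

Step 1: The birthday paradox gives collision probability ~50% after sqrt(2^n) = 2^(n/2) hashes.
Step 2: For 252-bit output: 2^(252/2) = 2^126.
Step 3: Approximately 2^126 hash computations needed.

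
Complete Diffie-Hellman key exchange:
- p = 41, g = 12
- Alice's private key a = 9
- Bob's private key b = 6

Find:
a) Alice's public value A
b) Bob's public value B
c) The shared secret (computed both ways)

Step 1: A = g^a mod p = 12^9 mod 41 = 11.
Step 2: B = g^b mod p = 12^6 mod 41 = 36.
Step 3: Alice computes s = B^a mod p = 36^9 mod 41 = 33.
Step 4: Bob computes s = A^b mod p = 11^6 mod 41 = 33.
Both sides agree: shared secret = 33.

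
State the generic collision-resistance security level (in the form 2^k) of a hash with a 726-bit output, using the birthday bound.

Step 1: The birthday paradox gives collision probability ~50% after sqrt(2^n) = 2^(n/2) hashes.
Step 2: For 726-bit output: 2^(726/2) = 2^363.
Step 3: Approximately 2^363 hash computations needed.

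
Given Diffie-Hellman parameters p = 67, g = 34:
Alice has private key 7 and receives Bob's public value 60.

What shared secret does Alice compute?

Step 1: s = B^a mod p = 60^7 mod 67.
  60^1 mod 67 = 60
  60^2 mod 67 = (60 * 60) mod 67 = 49
  60^3 mod 67 = (49 * 60) mod 67 = 59
  60^4 mod 67 = (59 * 60) mod 67 = 56
  60^5 mod 67 = (56 * 60) mod 67 = 10
  60^6 mod 67 = (10 * 60) mod 67 = 64
  60^7 mod 67 = (64 * 60) mod 67 = 21
Result: shared secret = 21.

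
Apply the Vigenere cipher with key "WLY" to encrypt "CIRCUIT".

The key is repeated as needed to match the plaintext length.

Step 1: Repeat key to match plaintext length:
  Plaintext: CIRCUIT
  Key:       WLYWLYW
Step 2: Encrypt each letter:
  C(2) + W(22) = (2+22) mod 26 = 24 = Y
  I(8) + L(11) = (8+11) mod 26 = 19 = T
  R(17) + Y(24) = (17+24) mod 26 = 15 = P
  C(2) + W(22) = (2+22) mod 26 = 24 = Y
  U(20) + L(11) = (20+11) mod 26 = 5 = F
  I(8) + Y(24) = (8+24) mod 26 = 6 = G
  T(19) + W(22) = (19+22) mod 26 = 15 = P
Ciphertext: YTPYFGP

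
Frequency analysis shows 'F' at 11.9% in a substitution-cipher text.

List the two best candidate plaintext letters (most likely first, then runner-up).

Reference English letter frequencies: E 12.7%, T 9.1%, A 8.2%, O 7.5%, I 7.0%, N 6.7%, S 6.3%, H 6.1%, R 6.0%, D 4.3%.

Step 1: Observed frequency of 'F' is 11.9%.
Step 2: Compute distances to each reference frequency and sort:
  E (12.7%): difference = 0.8% <-- BEST
  T (9.1%): difference = 2.8% <-- RUNNER-UP
  A (8.2%): difference = 3.7%
  O (7.5%): difference = 4.4%
  I (7.0%): difference = 4.9%
Step 3: Most likely is 'E' (12.7%, diff 0.8%); second most likely is 'T' (9.1%, diff 2.8%).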